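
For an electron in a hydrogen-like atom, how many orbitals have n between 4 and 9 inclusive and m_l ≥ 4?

Treat each shell separately and count matching orbitals:
n=5 → 1; n=6 → 3; n=7 → 6; n=8 → 10; n=9 → 15.
Total orbitals: 1 + 3 + 6 + 10 + 15 = 35.

35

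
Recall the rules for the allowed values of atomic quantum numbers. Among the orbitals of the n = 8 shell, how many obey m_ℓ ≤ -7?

Contributions: ℓ=7 → 1.
Total orbitals: 1.

1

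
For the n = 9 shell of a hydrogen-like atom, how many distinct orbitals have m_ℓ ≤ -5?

10

With n = 9 the allowed ℓ are 0, 1, …, 8.
Per ℓ-value: ℓ=5 → 1; ℓ=6 → 2; ℓ=7 → 3; ℓ=8 → 4.
Total orbitals: 1 + 2 + 3 + 4 = 10.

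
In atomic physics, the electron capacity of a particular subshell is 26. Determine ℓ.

2(2ℓ+1) = 26 ⇒ 2ℓ+1 = 13 ⇒ ℓ = 6.

ℓ = 6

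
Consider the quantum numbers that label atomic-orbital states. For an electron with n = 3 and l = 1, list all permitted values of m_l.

-1, 0, 1

m_l takes every integer from −l to +l. With l = 1 that gives the 3 values -1, 0, 1.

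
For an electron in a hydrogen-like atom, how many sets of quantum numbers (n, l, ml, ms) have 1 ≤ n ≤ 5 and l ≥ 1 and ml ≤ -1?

Count contributing orbitals for each principal shell:
n=2 → 1; n=3 → 3; n=4 → 6; n=5 → 10.
Orbitals: 1 + 3 + 6 + 10 = 20. Including both spin states (ms = ±1/2) gives 2 × 20 = 40 states.

40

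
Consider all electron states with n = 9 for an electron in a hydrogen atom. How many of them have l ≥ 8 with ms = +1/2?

17

The n = 9 shell has l = 0 through 8; check each.
Contributions: l=8 → 17.
Orbitals: 17. With ms fixed to a single value there is one state per orbital, giving 17 states.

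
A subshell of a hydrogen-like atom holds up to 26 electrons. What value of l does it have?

l = 6

2(2l+1) = 26 ⇒ 2l+1 = 13 ⇒ l = 6.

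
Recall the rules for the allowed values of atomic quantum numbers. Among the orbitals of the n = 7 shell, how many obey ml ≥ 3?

With n = 7 the allowed l are 0, 1, …, 6.
Orbitals with ml ≥ 3, by l: l=3 → 1; l=4 → 2; l=5 → 3; l=6 → 4.
Total orbitals: 1 + 2 + 3 + 4 = 10.

10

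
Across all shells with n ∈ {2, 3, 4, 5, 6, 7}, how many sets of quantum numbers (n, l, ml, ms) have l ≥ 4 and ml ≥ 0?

Go shell by shell, enumerating (l, ml) with l ≥ 4 and ml ≥ 0:
n=5 → 5; n=6 → 11; n=7 → 18.
Orbitals: 5 + 11 + 18 = 34. Including both spin states (ms = ±1/2) gives 2 × 34 = 68 states.

68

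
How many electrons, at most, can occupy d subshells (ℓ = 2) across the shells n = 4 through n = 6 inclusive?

A d subshell (ℓ = 2) exists for every n ≥ 3, so shells n = 4, 5, 6 each contribute one — 3 subshells.
Since each d subshell holds 2(2·2+1) = 10 electrons, the total is 3 × 10 = 30.

30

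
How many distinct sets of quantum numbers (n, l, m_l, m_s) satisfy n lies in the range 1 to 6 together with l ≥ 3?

Treat each shell separately and count matching orbitals:
n=4 → 7; n=5 → 16; n=6 → 27.
Orbitals: 7 + 16 + 27 = 50. Including both spin states (m_s = ±1/2) gives 2 × 50 = 100 states.

100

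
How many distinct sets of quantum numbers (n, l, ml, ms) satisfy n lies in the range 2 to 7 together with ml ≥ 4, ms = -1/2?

Treat each shell separately and count matching orbitals:
n=5 → 1; n=6 → 3; n=7 → 6.
Orbitals: 1 + 3 + 6 = 10. With ms fixed to -1/2 there is one state per orbital, so 10 states.

10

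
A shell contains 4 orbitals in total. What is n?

n = 2

n² = 4 ⇒ n = 2.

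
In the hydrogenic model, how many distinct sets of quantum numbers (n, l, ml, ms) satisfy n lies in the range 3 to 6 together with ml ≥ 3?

20

Work shell by shell — for each n, count the (l, ml) pairs that satisfy ml ≥ 3:
n=4 → 1; n=5 → 3; n=6 → 6.
Orbitals: 1 + 3 + 6 = 10. Including both spin states (ms = ±1/2) gives 2 × 10 = 20 states.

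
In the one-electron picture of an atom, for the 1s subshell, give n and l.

The leading integer gives n = 1; the letter 's' means l = 0.

n = 1, l = 0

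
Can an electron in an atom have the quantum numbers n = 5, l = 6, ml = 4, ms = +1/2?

No

The orbital quantum number must satisfy 0 ≤ l ≤ n−1. With n = 5 the allowed l values are 0, 1, 2, 3, 4, so l = 6 is out of range.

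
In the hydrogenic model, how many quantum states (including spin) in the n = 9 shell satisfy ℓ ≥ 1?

For n = 9, ℓ ranges over 0 … 8.
Orbitals with ℓ ≥ 1, by ℓ: ℓ=1 → 3; ℓ=2 → 5; ℓ=3 → 7; ℓ=4 → 9; ℓ=5 → 11; ℓ=6 → 13; ℓ=7 → 15; ℓ=8 → 17.
Orbitals: 3 + 5 + 7 + 9 + 11 + 13 + 15 + 17 = 80. Each orbital carries two spin states, so 80 × 2 = 160 states.

160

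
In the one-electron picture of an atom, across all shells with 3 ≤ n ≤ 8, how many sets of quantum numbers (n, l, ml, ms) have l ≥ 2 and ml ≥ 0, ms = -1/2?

98

Count contributing orbitals for each principal shell:
n=3 → 3; n=4 → 7; n=5 → 12; n=6 → 18; n=7 → 25; n=8 → 33.
Orbitals: 3 + 7 + 12 + 18 + 25 + 33 = 98. With ms fixed to -1/2 there is one state per orbital, so 98 states.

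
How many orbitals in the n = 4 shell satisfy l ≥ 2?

With n = 4 the allowed l are 0, 1, …, 3.
The (l, m_l) pairs meeting l ≥ 2 give: l=2 → 5; l=3 → 7.
Total orbitals: 5 + 7 = 12.

12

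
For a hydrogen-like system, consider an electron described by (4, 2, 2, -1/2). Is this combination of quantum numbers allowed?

n = 4 is a positive integer. l = 2 satisfies 0 ≤ l ≤ n−1 = 3. ml = 2 lies in the range −l … +l (here −2 … 2). ms = -1/2 is one of ±1/2.
All four constraints are satisfied.

Valid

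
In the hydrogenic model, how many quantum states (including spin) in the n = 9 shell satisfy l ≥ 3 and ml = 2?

12

Orbitals with l ≥ 3 and ml = 2, by l: l=3 → 1; l=4 → 1; l=5 → 1; l=6 → 1; l=7 → 1; l=8 → 1.
Orbitals: 1 + 1 + 1 + 1 + 1 + 1 = 6. Each orbital carries two spin states, so 6 × 2 = 12 states.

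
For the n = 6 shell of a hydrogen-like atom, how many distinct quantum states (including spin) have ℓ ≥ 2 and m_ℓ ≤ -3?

The n = 6 shell has ℓ = 0 through 5; check each.
Contributions: ℓ=3 → 1; ℓ=4 → 2; ℓ=5 → 3.
Orbitals: 1 + 2 + 3 = 6. Each orbital carries two spin states, so 6 × 2 = 12 states.

12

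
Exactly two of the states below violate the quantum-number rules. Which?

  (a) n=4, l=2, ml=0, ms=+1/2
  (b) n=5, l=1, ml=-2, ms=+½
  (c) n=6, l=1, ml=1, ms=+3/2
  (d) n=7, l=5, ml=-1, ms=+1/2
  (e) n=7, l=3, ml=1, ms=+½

(b) has |ml| = 2 > l = 1, violating −l ≤ ml ≤ l.
(c) has ms = +3/2, but an electron's spin must be ±1/2.
The remaining sets (a), (d), (e) satisfy all four rules.

(b) and (c)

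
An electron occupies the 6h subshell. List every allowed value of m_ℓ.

The 6h subshell has ℓ = 5, and m_ℓ takes every integer from −ℓ to +ℓ. With ℓ = 5 that gives the 11 values -5, -4, -3, -2, -1, 0, 1, 2, 3, 4, 5.

-5, -4, -3, -2, -1, 0, 1, 2, 3, 4, 5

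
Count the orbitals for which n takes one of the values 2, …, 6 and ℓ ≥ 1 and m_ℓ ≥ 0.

Treat each shell separately and count matching orbitals:
n=2 → 2; n=3 → 5; n=4 → 9; n=5 → 14; n=6 → 20.
Total orbitals: 2 + 5 + 9 + 14 + 20 = 50.

50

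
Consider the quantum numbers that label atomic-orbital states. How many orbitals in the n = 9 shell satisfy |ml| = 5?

8

Per l-value: l=5 → 2; l=6 → 2; l=7 → 2; l=8 → 2.
Total orbitals: 2 + 2 + 2 + 2 = 8.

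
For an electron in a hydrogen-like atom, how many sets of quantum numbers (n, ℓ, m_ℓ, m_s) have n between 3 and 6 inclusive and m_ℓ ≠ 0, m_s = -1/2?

Per-shell orbital counts meeting the constraint:
n=3 → 6; n=4 → 12; n=5 → 20; n=6 → 30.
Orbitals: 6 + 12 + 20 + 30 = 68. With m_s fixed to -1/2 there is one state per orbital, so 68 states.

68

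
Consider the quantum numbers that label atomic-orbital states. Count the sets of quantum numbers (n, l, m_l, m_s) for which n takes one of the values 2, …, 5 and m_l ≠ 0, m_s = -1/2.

40

Treat each shell separately and count matching orbitals:
n=2 → 2; n=3 → 6; n=4 → 12; n=5 → 20.
Orbitals: 2 + 6 + 12 + 20 = 40. With m_s fixed to -1/2 there is one state per orbital, so 40 states.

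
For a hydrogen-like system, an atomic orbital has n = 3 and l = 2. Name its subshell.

l = 2 corresponds to the letter 'd', so the subshell is 3d.

3d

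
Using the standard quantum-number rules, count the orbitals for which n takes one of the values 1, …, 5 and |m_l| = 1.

Count contributing orbitals for each principal shell:
n=2 → 2; n=3 → 4; n=4 → 6; n=5 → 8.
Total orbitals: 2 + 4 + 6 + 8 = 20.

20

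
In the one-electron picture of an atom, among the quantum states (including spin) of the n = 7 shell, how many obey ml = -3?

8

Go through l = 0, …, 6 (the values permitted for n = 7).
Per l-value: l=3 → 1; l=4 → 1; l=5 → 1; l=6 → 1.
Orbitals: 1 + 1 + 1 + 1 = 4. Each orbital carries two spin states, so 4 × 2 = 8 states.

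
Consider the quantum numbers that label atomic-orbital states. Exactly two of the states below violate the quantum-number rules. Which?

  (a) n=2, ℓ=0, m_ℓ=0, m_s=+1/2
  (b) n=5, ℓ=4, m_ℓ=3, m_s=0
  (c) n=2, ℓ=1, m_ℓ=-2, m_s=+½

(b) and (c)

(b) has m_s = 0, but an electron's spin must be ±1/2.
(c) has |m_ℓ| = 2 > ℓ = 1, violating −ℓ ≤ m_ℓ ≤ ℓ.
The remaining set (a) satisfies all four rules.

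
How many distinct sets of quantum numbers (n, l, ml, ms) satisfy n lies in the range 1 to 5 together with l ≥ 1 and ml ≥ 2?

20

Go shell by shell, enumerating (l, ml) with l ≥ 1 and ml ≥ 2:
n=3 → 1; n=4 → 3; n=5 → 6.
Orbitals: 1 + 3 + 6 = 10. Including both spin states (ms = ±1/2) gives 2 × 10 = 20 states.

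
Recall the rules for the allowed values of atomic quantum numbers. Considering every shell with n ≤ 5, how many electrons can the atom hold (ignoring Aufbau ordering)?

110

Total orbitals = 1² + 2² + 3² + 4² + 5² = 55. Doubling for spin gives 110 electrons.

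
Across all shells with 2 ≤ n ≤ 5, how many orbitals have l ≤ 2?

Work shell by shell — for each n, count the (l, ml) pairs that satisfy l ≤ 2:
n=2 → 4; n=3 → 9; n=4 → 9; n=5 → 9.
Total orbitals: 4 + 9 + 9 + 9 = 31.

31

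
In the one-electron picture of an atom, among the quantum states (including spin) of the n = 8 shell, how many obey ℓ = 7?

30

The n = 8 shell has ℓ = 0 through 7; check each.
Orbitals with ℓ = 7, by ℓ: ℓ=7 → 15.
Orbitals: 15. Each orbital carries two spin states, so 15 × 2 = 30 states.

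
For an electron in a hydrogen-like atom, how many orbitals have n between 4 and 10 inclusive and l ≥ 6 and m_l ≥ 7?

10

Treat each shell separately and count matching orbitals:
n=8 → 1; n=9 → 3; n=10 → 6.
Total orbitals: 1 + 3 + 6 = 10.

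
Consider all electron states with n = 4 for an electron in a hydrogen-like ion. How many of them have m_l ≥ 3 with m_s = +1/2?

1

Go through l = 0, …, 3 (the values permitted for n = 4).
Contributions: l=3 → 1.
Orbitals: 1. With m_s fixed to a single value there is one state per orbital, giving 1 state.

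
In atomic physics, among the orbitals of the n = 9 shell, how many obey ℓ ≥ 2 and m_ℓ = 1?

7

With n = 9 the allowed ℓ are 0, 1, …, 8.
Orbitals with ℓ ≥ 2 and m_ℓ = 1, by ℓ: ℓ=2 → 1; ℓ=3 → 1; ℓ=4 → 1; ℓ=5 → 1; ℓ=6 → 1; ℓ=7 → 1; ℓ=8 → 1.
Total orbitals: 1 + 1 + 1 + 1 + 1 + 1 + 1 = 7.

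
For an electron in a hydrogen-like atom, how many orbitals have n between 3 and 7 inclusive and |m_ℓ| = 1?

Work shell by shell — for each n, count the (ℓ, m_ℓ) pairs that satisfy |m_ℓ| = 1:
n=3 → 4; n=4 → 6; n=5 → 8; n=6 → 10; n=7 → 12.
Total orbitals: 4 + 6 + 8 + 10 + 12 = 40.

40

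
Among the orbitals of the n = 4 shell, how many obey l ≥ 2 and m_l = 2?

2

The n = 4 shell has l = 0 through 3; check each.
Contributions: l=2 → 1; l=3 → 1.
Total orbitals: 1 + 1 = 2.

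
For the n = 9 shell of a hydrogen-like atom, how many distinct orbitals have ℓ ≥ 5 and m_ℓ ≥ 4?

For n = 9, ℓ ranges over 0 … 8.
Per ℓ-value: ℓ=5 → 2; ℓ=6 → 3; ℓ=7 → 4; ℓ=8 → 5.
Total orbitals: 2 + 3 + 4 + 5 = 14.

14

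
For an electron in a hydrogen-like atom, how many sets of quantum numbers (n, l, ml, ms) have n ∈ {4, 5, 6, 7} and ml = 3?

Count contributing orbitals for each principal shell:
n=4 → 1; n=5 → 2; n=6 → 3; n=7 → 4.
Orbitals: 1 + 2 + 3 + 4 = 10. Including both spin states (ms = ±1/2) gives 2 × 10 = 20 states.

20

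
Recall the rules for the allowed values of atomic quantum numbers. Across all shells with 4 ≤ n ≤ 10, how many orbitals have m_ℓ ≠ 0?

322

Count contributing orbitals for each principal shell:
n=4 → 12; n=5 → 20; n=6 → 30; n=7 → 42; n=8 → 56; n=9 → 72; n=10 → 90.
Total orbitals: 12 + 20 + 30 + 42 + 56 + 72 + 90 = 322.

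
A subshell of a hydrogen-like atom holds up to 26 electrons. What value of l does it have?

2(2l+1) = 26 ⇒ 2l+1 = 13 ⇒ l = 6.

l = 6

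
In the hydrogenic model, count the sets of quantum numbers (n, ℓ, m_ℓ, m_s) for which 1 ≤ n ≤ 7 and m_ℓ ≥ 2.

70

Treat each shell separately and count matching orbitals:
n=3 → 1; n=4 → 3; n=5 → 6; n=6 → 10; n=7 → 15.
Orbitals: 1 + 3 + 6 + 10 + 15 = 35. Including both spin states (m_s = ±1/2) gives 2 × 35 = 70 states.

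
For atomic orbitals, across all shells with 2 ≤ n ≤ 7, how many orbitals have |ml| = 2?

Treat each shell separately and count matching orbitals:
n=3 → 2; n=4 → 4; n=5 → 6; n=6 → 8; n=7 → 10.
Total orbitals: 2 + 4 + 6 + 8 + 10 = 30.

30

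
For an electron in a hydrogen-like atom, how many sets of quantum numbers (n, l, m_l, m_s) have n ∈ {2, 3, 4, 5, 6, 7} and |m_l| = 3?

Treat each shell separately and count matching orbitals:
n=4 → 2; n=5 → 4; n=6 → 6; n=7 → 8.
Orbitals: 2 + 4 + 6 + 8 = 20. Including both spin states (m_s = ±1/2) gives 2 × 20 = 40 states.

40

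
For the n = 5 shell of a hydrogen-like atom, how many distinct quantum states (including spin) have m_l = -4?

2

For n = 5, l ranges over 0 … 4.
Per l-value: l=4 → 1.
Orbitals: 1. Each orbital carries two spin states, so 1 × 2 = 2 states.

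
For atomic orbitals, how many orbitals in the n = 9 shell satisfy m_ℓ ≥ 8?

1

For n = 9, ℓ ranges over 0 … 8.
Contributions: ℓ=8 → 1.
Total orbitals: 1.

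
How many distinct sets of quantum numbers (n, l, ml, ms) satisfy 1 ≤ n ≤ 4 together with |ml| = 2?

For each n in the range, tally the orbitals obeying |ml| = 2:
n=3 → 2; n=4 → 4.
Orbitals: 2 + 4 = 6. Including both spin states (ms = ±1/2) gives 2 × 6 = 12 states.

12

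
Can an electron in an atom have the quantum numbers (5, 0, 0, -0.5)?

n = 5 is a positive integer. ℓ = 0 satisfies 0 ≤ ℓ ≤ n−1 = 4. m_ℓ = 0 lies in the range −ℓ … +ℓ (here 0). m_s = -1/2 is one of ±1/2.
All four constraints are satisfied.

Valid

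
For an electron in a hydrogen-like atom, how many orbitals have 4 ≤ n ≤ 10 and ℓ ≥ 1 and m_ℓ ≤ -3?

84

Go shell by shell, enumerating (ℓ, m_ℓ) with ℓ ≥ 1 and m_ℓ ≤ -3:
n=4 → 1; n=5 → 3; n=6 → 6; n=7 → 10; n=8 → 15; n=9 → 21; n=10 → 28.
Total orbitals: 1 + 3 + 6 + 10 + 15 + 21 + 28 = 84.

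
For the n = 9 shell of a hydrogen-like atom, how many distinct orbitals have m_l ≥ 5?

10

The n = 9 shell has l = 0 through 8; check each.
Orbitals with m_l ≥ 5, by l: l=5 → 1; l=6 → 2; l=7 → 3; l=8 → 4.
Total orbitals: 1 + 2 + 3 + 4 = 10.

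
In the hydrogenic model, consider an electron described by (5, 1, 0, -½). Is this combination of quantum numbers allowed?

n = 5 is a positive integer. l = 1 satisfies 0 ≤ l ≤ n−1 = 4. m_l = 0 lies in the range −l … +l (here −1 … 1). m_s = -1/2 is one of ±1/2.
All four constraints are satisfied.

Yes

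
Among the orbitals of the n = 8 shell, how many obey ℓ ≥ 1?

63

Go through ℓ = 0, …, 7 (the values permitted for n = 8).
The (ℓ, m_ℓ) pairs meeting ℓ ≥ 1 give: ℓ=1 → 3; ℓ=2 → 5; ℓ=3 → 7; ℓ=4 → 9; ℓ=5 → 11; ℓ=6 → 13; ℓ=7 → 15.
Total orbitals: 3 + 5 + 7 + 9 + 11 + 13 + 15 = 63.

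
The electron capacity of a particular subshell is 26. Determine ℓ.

ℓ = 6 (i)

2(2ℓ+1) = 26 ⇒ 2ℓ+1 = 13 ⇒ ℓ = 6.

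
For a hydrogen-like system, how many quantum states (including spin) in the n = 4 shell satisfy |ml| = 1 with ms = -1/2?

For n = 4, l ranges over 0 … 3.
The (l, ml) pairs meeting |ml| = 1 give: l=1 → 2; l=2 → 2; l=3 → 2.
Orbitals: 2 + 2 + 2 = 6. With ms fixed to a single value there is one state per orbital, giving 6 states.

6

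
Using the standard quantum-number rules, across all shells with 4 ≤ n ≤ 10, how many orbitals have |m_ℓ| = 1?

84

Go shell by shell, enumerating (ℓ, m_ℓ) with |m_ℓ| = 1:
n=4 → 6; n=5 → 8; n=6 → 10; n=7 → 12; n=8 → 14; n=9 → 16; n=10 → 18.
Total orbitals: 6 + 8 + 10 + 12 + 14 + 16 + 18 = 84.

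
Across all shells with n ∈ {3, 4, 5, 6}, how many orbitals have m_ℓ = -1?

Per-shell orbital counts meeting the constraint:
n=3 → 2; n=4 → 3; n=5 → 4; n=6 → 5.
Total orbitals: 2 + 3 + 4 + 5 = 14.

14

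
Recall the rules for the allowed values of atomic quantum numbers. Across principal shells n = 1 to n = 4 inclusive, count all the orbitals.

Shell n has n² orbitals: 1²=1 + 2²=4 + 3²=9 + 4²=16 = 30 orbitals.

30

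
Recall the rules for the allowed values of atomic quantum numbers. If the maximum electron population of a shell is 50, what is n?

2n² = 50 ⇒ n² = 25 ⇒ n = 5.

n = 5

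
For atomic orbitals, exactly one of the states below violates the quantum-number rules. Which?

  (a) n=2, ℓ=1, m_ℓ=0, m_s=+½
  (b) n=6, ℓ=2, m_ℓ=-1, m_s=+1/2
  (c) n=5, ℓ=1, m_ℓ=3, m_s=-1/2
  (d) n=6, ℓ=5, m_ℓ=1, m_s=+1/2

(c) has |m_ℓ| = 3 > ℓ = 1, violating −ℓ ≤ m_ℓ ≤ ℓ.
The remaining sets (a), (b), (d) satisfy all four rules.

(c)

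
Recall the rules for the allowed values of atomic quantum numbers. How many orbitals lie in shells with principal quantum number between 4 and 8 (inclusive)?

Shell n has n² orbitals: 4²=16 + 5²=25 + 6²=36 + 7²=49 + 8²=64 = 190 orbitals.

190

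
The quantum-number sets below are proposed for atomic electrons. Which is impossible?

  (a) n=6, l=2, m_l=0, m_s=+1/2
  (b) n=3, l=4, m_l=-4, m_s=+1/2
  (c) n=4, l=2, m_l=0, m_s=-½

(b) has l = 4 ≥ n = 3, violating 0 ≤ l ≤ n−1.
The remaining sets (a), (c) satisfy all four rules.

(b)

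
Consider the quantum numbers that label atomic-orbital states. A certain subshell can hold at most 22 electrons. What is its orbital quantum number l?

2(2l+1) = 22 ⇒ 2l+1 = 11 ⇒ l = 5.

l = 5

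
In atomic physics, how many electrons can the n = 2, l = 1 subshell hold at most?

6

A subshell with l = 1 has 2l+1 = 3 orbitals, each holding 2 electrons (spin ±1/2), so 3 × 2 = 6.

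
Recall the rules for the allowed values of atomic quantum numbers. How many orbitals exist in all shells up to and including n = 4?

Total orbitals = 1² + 2² + 3² + 4² = 30.

30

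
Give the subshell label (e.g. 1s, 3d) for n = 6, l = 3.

l = 3 corresponds to the letter 'f', so the subshell is 6f.

6f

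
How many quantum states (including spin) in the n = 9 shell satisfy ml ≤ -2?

56

For n = 9, l ranges over 0 … 8.
Orbitals with ml ≤ -2, by l: l=2 → 1; l=3 → 2; l=4 → 3; l=5 → 4; l=6 → 5; l=7 → 6; l=8 → 7.
Orbitals: 1 + 2 + 3 + 4 + 5 + 6 + 7 = 28. Each orbital carries two spin states, so 28 × 2 = 56 states.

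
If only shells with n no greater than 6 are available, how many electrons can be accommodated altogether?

182

Total orbitals = 1² + 2² + 3² + 4² + 5² + 6² = 91. Doubling for spin gives 182 electrons.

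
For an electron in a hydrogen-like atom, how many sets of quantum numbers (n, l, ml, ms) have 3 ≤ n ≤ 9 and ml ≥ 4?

70

Go shell by shell, enumerating (l, ml) with ml ≥ 4:
n=5 → 1; n=6 → 3; n=7 → 6; n=8 → 10; n=9 → 15.
Orbitals: 1 + 3 + 6 + 10 + 15 = 35. Including both spin states (ms = ±1/2) gives 2 × 35 = 70 states.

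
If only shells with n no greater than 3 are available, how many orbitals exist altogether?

Total orbitals = 1² + 2² + 3² = 14.

14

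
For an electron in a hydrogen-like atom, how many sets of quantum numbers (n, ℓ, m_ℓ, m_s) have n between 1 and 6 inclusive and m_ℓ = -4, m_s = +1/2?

3

Treat each shell separately and count matching orbitals:
n=5 → 1; n=6 → 2.
Orbitals: 1 + 2 = 3. With m_s fixed to +1/2 there is one state per orbital, so 3 states.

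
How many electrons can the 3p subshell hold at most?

6

A subshell with ℓ = 1 has 2ℓ+1 = 3 orbitals, each holding 2 electrons (spin ±1/2), so 3 × 2 = 6.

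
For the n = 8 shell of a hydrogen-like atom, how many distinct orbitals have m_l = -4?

The n = 8 shell has l = 0 through 7; check each.
The (l, m_l) pairs meeting m_l = -4 give: l=4 → 1; l=5 → 1; l=6 → 1; l=7 → 1.
Total orbitals: 1 + 1 + 1 + 1 = 4.

4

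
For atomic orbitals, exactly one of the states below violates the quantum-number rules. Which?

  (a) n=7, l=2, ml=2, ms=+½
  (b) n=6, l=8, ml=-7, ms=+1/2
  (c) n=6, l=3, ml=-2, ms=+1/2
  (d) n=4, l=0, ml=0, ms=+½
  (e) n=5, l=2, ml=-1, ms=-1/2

(b) has l = 8 ≥ n = 6, violating 0 ≤ l ≤ n−1.
The remaining sets (a), (c), (d), (e) satisfy all four rules.

(b)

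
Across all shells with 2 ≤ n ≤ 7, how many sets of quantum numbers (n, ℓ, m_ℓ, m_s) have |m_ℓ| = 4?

24

Count contributing orbitals for each principal shell:
n=5 → 2; n=6 → 4; n=7 → 6.
Orbitals: 2 + 4 + 6 = 12. Including both spin states (m_s = ±1/2) gives 2 × 12 = 24 states.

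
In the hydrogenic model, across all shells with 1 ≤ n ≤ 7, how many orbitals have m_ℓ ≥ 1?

56

Per-shell orbital counts meeting the constraint:
n=2 → 1; n=3 → 3; n=4 → 6; n=5 → 10; n=6 → 15; n=7 → 21.
Total orbitals: 1 + 3 + 6 + 10 + 15 + 21 = 56.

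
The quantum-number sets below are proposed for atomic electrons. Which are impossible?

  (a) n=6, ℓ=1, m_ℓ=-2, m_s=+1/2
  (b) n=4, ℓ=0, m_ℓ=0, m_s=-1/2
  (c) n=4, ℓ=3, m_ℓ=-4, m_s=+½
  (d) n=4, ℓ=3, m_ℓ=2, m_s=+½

(a) has |m_ℓ| = 2 > ℓ = 1, violating −ℓ ≤ m_ℓ ≤ ℓ.
(c) has |m_ℓ| = 4 > ℓ = 3, violating −ℓ ≤ m_ℓ ≤ ℓ.
The remaining sets (b), (d) satisfy all four rules.

(a) and (c)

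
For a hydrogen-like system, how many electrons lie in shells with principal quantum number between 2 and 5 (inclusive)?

108

Shell n has n² orbitals: 2²=4 + 3²=9 + 4²=16 + 5²=25 = 54 orbitals.
Two spin states per orbital: 2 × 54 = 108 electrons.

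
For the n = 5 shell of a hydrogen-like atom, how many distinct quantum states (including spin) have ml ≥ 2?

12

Orbitals with ml ≥ 2, by l: l=2 → 1; l=3 → 2; l=4 → 3.
Orbitals: 1 + 2 + 3 = 6. Each orbital carries two spin states, so 6 × 2 = 12 states.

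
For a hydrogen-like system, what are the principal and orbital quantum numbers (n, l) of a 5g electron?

n = 5, l = 4

The leading integer gives n = 5; the letter 'g' means l = 4.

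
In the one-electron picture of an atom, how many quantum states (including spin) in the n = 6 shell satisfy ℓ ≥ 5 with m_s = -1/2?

Per ℓ-value: ℓ=5 → 11.
Orbitals: 11. With m_s fixed to a single value there is one state per orbital, giving 11 states.

11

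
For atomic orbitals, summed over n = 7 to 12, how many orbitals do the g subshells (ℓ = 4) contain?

A g subshell (ℓ = 4) exists for every n ≥ 5, so shells n = 7, 8, 9, 10, 11, 12 each contribute one — 6 subshells.
Since each g subshell has 2·4+1 = 9 orbitals, the total is 6 × 9 = 54.

54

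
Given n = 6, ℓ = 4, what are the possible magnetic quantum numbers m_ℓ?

m_ℓ takes every integer from −ℓ to +ℓ. With ℓ = 4 that gives the 9 values -4, -3, -2, -1, 0, 1, 2, 3, 4.

-4, -3, -2, -1, 0, 1, 2, 3, 4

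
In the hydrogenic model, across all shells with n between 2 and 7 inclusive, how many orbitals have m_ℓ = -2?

15

Per-shell orbital counts meeting the constraint:
n=3 → 1; n=4 → 2; n=5 → 3; n=6 → 4; n=7 → 5.
Total orbitals: 1 + 2 + 3 + 4 + 5 = 15.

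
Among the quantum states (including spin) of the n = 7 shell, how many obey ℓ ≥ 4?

For n = 7, ℓ ranges over 0 … 6.
Per ℓ-value: ℓ=4 → 9; ℓ=5 → 11; ℓ=6 → 13.
Orbitals: 9 + 11 + 13 = 33. Each orbital carries two spin states, so 33 × 2 = 66 states.

66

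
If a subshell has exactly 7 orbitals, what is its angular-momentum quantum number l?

l = 3

2l+1 = 7 gives l = 3.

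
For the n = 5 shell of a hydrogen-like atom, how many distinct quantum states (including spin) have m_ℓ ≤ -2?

For n = 5, ℓ ranges over 0 … 4.
Per ℓ-value: ℓ=2 → 1; ℓ=3 → 2; ℓ=4 → 3.
Orbitals: 1 + 2 + 3 = 6. Each orbital carries two spin states, so 6 × 2 = 12 states.

12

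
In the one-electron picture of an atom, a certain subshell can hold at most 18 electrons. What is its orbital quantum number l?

l = 4 (g)

2(2l+1) = 18 ⇒ 2l+1 = 9 ⇒ l = 4.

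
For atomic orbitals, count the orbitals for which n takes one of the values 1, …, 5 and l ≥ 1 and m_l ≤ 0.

30

Go shell by shell, enumerating (l, m_l) with l ≥ 1 and m_l ≤ 0:
n=2 → 2; n=3 → 5; n=4 → 9; n=5 → 14.
Total orbitals: 2 + 5 + 9 + 14 = 30.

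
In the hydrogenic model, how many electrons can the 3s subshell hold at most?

A subshell with ℓ = 0 has 2ℓ+1 = 1 orbital, each holding 2 electrons (spin ±1/2), so 1 × 2 = 2.

2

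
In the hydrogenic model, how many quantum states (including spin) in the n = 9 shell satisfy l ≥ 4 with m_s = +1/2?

Per l-value: l=4 → 9; l=5 → 11; l=6 → 13; l=7 → 15; l=8 → 17.
Orbitals: 9 + 11 + 13 + 15 + 17 = 65. With m_s fixed to a single value there is one state per orbital, giving 65 states.

65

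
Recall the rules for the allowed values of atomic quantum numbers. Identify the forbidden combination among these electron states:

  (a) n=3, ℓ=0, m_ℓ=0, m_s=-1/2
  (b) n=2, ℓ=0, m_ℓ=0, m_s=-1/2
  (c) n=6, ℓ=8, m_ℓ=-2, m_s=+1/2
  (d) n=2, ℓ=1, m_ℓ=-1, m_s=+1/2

(c) has ℓ = 8 ≥ n = 6, violating 0 ≤ ℓ ≤ n−1.
The remaining sets (a), (b), (d) satisfy all four rules.

(c)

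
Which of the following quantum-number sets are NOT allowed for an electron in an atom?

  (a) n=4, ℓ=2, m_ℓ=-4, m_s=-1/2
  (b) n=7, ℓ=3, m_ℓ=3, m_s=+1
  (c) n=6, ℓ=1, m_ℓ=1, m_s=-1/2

(a) has |m_ℓ| = 4 > ℓ = 2, violating −ℓ ≤ m_ℓ ≤ ℓ.
(b) has m_s = +1, but an electron's spin must be ±1/2.
The remaining set (c) satisfies all four rules.

(a) and (b)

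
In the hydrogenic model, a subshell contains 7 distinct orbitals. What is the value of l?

2l+1 = 7 gives l = 3.

l = 3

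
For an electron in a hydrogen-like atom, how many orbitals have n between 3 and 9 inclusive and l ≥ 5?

130

Count contributing orbitals for each principal shell:
n=6 → 11; n=7 → 24; n=8 → 39; n=9 → 56.
Total orbitals: 11 + 24 + 39 + 56 = 130.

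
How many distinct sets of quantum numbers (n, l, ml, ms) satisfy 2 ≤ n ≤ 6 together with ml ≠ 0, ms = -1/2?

70

Work shell by shell — for each n, count the (l, ml) pairs that satisfy ml ≠ 0:
n=2 → 2; n=3 → 6; n=4 → 12; n=5 → 20; n=6 → 30.
Orbitals: 2 + 6 + 12 + 20 + 30 = 70. With ms fixed to -1/2 there is one state per orbital, so 70 states.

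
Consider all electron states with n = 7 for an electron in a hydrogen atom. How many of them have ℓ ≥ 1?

With n = 7 the allowed ℓ are 0, 1, …, 6.
Contributions: ℓ=1 → 3; ℓ=2 → 5; ℓ=3 → 7; ℓ=4 → 9; ℓ=5 → 11; ℓ=6 → 13.
Orbitals: 3 + 5 + 7 + 9 + 11 + 13 = 48. Each orbital carries two spin states, so 48 × 2 = 96 states.

96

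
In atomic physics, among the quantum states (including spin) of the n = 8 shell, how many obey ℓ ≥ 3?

Contributions: ℓ=3 → 7; ℓ=4 → 9; ℓ=5 → 11; ℓ=6 → 13; ℓ=7 → 15.
Orbitals: 7 + 9 + 11 + 13 + 15 = 55. Each orbital carries two spin states, so 55 × 2 = 110 states.

110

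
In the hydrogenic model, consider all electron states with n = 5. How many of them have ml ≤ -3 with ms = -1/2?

3

With n = 5 the allowed l are 0, 1, …, 4.
Per l-value: l=3 → 1; l=4 → 2.
Orbitals: 1 + 2 = 3. With ms fixed to a single value there is one state per orbital, giving 3 states.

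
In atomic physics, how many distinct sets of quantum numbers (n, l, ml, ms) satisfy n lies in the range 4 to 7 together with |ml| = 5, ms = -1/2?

6

Go shell by shell, enumerating (l, ml) with |ml| = 5:
n=6 → 2; n=7 → 4.
Orbitals: 2 + 4 = 6. With ms fixed to -1/2 there is one state per orbital, so 6 states.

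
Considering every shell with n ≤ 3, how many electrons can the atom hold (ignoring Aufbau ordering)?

Total orbitals = 1² + 2² + 3² = 14. Doubling for spin gives 28 electrons.

28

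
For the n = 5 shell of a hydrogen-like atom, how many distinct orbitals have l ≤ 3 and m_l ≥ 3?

1

The n = 5 shell has l = 0 through 4; check each.
Per l-value: l=3 → 1.
Total orbitals: 1.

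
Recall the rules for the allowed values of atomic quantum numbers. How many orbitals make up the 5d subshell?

A subshell has 2ℓ+1 orbitals; with ℓ = 2, that's 5.

5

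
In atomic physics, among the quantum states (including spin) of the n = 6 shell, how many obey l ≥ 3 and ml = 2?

6

With n = 6 the allowed l are 0, 1, …, 5.
Contributions: l=3 → 1; l=4 → 1; l=5 → 1.
Orbitals: 1 + 1 + 1 = 3. Each orbital carries two spin states, so 3 × 2 = 6 states.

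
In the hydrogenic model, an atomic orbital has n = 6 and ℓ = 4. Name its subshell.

ℓ = 4 corresponds to the letter 'g', so the subshell is 6g.

6g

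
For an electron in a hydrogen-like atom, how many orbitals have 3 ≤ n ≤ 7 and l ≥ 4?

62

Count contributing orbitals for each principal shell:
n=5 → 9; n=6 → 20; n=7 → 33.
Total orbitals: 9 + 20 + 33 = 62.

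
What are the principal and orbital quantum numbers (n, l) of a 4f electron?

The leading integer gives n = 4; the letter 'f' means l = 3.

n = 4, l = 3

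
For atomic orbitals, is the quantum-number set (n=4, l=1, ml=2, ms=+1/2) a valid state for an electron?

Invalid

The magnetic quantum number must satisfy −l ≤ ml ≤ l. With l = 1, ml can only be -1, 0, 1, so ml = 2 is forbidden.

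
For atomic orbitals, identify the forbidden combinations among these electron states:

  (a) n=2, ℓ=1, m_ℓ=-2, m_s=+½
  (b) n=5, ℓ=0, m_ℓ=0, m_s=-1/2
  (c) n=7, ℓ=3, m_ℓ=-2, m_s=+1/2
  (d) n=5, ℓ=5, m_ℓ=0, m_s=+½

(a) has |m_ℓ| = 2 > ℓ = 1, violating −ℓ ≤ m_ℓ ≤ ℓ.
(d) has ℓ = 5 ≥ n = 5, violating 0 ≤ ℓ ≤ n−1.
The remaining sets (b), (c) satisfy all four rules.

(a) and (d)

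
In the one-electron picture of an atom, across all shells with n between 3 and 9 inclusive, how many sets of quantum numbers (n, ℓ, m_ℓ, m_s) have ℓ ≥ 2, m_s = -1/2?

252

Work shell by shell — for each n, count the (ℓ, m_ℓ) pairs that satisfy ℓ ≥ 2:
n=3 → 5; n=4 → 12; n=5 → 21; n=6 → 32; n=7 → 45; n=8 → 60; n=9 → 77.
Orbitals: 5 + 12 + 21 + 32 + 45 + 60 + 77 = 252. With m_s fixed to -1/2 there is one state per orbital, so 252 states.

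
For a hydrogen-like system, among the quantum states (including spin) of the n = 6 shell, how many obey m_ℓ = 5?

2

With n = 6 the allowed ℓ are 0, 1, …, 5.
Per ℓ-value: ℓ=5 → 1.
Orbitals: 1. Each orbital carries two spin states, so 1 × 2 = 2 states.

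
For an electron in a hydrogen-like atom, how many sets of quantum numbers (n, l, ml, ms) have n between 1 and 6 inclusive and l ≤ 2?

82

Count contributing orbitals for each principal shell:
n=1 → 1; n=2 → 4; n=3 → 9; n=4 → 9; n=5 → 9; n=6 → 9.
Orbitals: 1 + 4 + 9 + 9 + 9 + 9 = 41. Including both spin states (ms = ±1/2) gives 2 × 41 = 82 states.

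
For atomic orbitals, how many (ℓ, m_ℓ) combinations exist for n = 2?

4

The n = 2 shell contains n² = 2² = 4 orbitals.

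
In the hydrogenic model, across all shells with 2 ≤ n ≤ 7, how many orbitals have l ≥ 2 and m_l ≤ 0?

Count contributing orbitals for each principal shell:
n=3 → 3; n=4 → 7; n=5 → 12; n=6 → 18; n=7 → 25.
Total orbitals: 3 + 7 + 12 + 18 + 25 = 65.

65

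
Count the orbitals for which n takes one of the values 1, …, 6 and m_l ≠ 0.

Work shell by shell — for each n, count the (l, m_l) pairs that satisfy m_l ≠ 0:
n=2 → 2; n=3 → 6; n=4 → 12; n=5 → 20; n=6 → 30.
Total orbitals: 2 + 6 + 12 + 20 + 30 = 70.

70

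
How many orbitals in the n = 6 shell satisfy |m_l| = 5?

2

Go through l = 0, …, 5 (the values permitted for n = 6).
Contributions: l=5 → 2.
Total orbitals: 2.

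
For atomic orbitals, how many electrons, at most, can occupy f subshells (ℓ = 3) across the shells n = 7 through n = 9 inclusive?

42

An f subshell (ℓ = 3) exists for every n ≥ 4, so shells n = 7, 8, 9 each contribute one — 3 subshells.
Since each f subshell holds 2(2·3+1) = 14 electrons, the total is 3 × 14 = 42.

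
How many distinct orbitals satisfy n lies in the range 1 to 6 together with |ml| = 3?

Count contributing orbitals for each principal shell:
n=4 → 2; n=5 → 4; n=6 → 6.
Total orbitals: 2 + 4 + 6 = 12.

12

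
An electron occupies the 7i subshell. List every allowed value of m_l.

The 7i subshell has l = 6, and m_l takes every integer from −l to +l. With l = 6 that gives the 13 values -6, -5, -4, -3, -2, -1, 0, 1, 2, 3, 4, 5, 6.

-6, -5, -4, -3, -2, -1, 0, 1, 2, 3, 4, 5, 6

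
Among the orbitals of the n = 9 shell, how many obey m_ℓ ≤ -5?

For n = 9, ℓ ranges over 0 … 8.
Per ℓ-value: ℓ=5 → 1; ℓ=6 → 2; ℓ=7 → 3; ℓ=8 → 4.
Total orbitals: 1 + 2 + 3 + 4 = 10.

10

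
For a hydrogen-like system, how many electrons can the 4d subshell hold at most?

A subshell with ℓ = 2 has 2ℓ+1 = 5 orbitals, each holding 2 electrons (spin ±1/2), so 5 × 2 = 10.

10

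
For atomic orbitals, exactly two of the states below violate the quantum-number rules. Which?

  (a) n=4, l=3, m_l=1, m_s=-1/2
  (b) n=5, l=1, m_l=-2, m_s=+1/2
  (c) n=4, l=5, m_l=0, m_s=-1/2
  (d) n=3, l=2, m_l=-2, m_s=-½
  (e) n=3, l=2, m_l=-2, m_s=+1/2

(b) and (c)

(b) has |m_l| = 2 > l = 1, violating −l ≤ m_l ≤ l.
(c) has l = 5 ≥ n = 4, violating 0 ≤ l ≤ n−1.
The remaining sets (a), (d), (e) satisfy all four rules.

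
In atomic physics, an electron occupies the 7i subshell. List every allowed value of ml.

-6, -5, -4, -3, -2, -1, 0, 1, 2, 3, 4, 5, 6

The 7i subshell has l = 6, and ml takes every integer from −l to +l. With l = 6 that gives the 13 values -6, -5, -4, -3, -2, -1, 0, 1, 2, 3, 4, 5, 6.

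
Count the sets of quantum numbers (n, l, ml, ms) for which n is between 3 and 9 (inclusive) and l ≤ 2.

126

Treat each shell separately and count matching orbitals:
n=3 → 9; n=4 → 9; n=5 → 9; n=6 → 9; n=7 → 9; n=8 → 9; n=9 → 9.
Orbitals: 9 + 9 + 9 + 9 + 9 + 9 + 9 = 63. Including both spin states (ms = ±1/2) gives 2 × 63 = 126 states.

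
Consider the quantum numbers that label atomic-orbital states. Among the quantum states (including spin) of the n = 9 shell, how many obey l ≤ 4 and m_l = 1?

Orbitals with l ≤ 4 and m_l = 1, by l: l=1 → 1; l=2 → 1; l=3 → 1; l=4 → 1.
Orbitals: 1 + 1 + 1 + 1 = 4. Each orbital carries two spin states, so 4 × 2 = 8 states.

8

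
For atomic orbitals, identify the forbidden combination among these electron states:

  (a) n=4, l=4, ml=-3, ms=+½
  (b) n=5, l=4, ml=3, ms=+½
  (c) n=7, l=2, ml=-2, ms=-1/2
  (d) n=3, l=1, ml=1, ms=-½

(a)

(a) has l = 4 ≥ n = 4, violating 0 ≤ l ≤ n−1.
The remaining sets (b), (c), (d) satisfy all four rules.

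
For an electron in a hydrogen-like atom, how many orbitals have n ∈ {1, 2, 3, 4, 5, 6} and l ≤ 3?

62

Count contributing orbitals for each principal shell:
n=1 → 1; n=2 → 4; n=3 → 9; n=4 → 16; n=5 → 16; n=6 → 16.
Total orbitals: 1 + 4 + 9 + 16 + 16 + 16 = 62.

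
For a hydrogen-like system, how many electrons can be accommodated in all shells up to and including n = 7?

280

Total orbitals = 1² + 2² + 3² + 4² + 5² + 6² + 7² = 140. Doubling for spin gives 280 electrons.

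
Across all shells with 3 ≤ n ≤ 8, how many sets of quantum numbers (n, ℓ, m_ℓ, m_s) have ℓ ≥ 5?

Go shell by shell, enumerating (ℓ, m_ℓ) with ℓ ≥ 5:
n=6 → 11; n=7 → 24; n=8 → 39.
Orbitals: 11 + 24 + 39 = 74. Including both spin states (m_s = ±1/2) gives 2 × 74 = 148 states.

148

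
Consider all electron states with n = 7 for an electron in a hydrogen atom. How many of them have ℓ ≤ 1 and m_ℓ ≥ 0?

For n = 7, ℓ ranges over 0 … 6.
Contributions: ℓ=0 → 1; ℓ=1 → 2.
Orbitals: 1 + 2 = 3. Each orbital carries two spin states, so 3 × 2 = 6 states.

6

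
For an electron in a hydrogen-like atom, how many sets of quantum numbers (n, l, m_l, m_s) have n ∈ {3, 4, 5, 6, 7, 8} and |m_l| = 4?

Go shell by shell, enumerating (l, m_l) with |m_l| = 4:
n=5 → 2; n=6 → 4; n=7 → 6; n=8 → 8.
Orbitals: 2 + 4 + 6 + 8 = 20. Including both spin states (m_s = ±1/2) gives 2 × 20 = 40 states.

40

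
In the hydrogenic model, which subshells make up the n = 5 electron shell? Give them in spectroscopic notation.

For n = 5, l runs from 0 to 4. In spectroscopic notation l = 0,1,2,… ↔ s,p,d,f,g,h,i, so the subshells are 5s, 5p, 5d, 5f, 5g.

5s, 5p, 5d, 5f, 5g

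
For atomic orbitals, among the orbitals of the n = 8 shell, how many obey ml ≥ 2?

21

The n = 8 shell has l = 0 through 7; check each.
The (l, ml) pairs meeting ml ≥ 2 give: l=2 → 1; l=3 → 2; l=4 → 3; l=5 → 4; l=6 → 5; l=7 → 6.
Total orbitals: 1 + 2 + 3 + 4 + 5 + 6 = 21.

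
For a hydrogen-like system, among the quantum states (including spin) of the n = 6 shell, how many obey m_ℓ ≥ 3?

Go through ℓ = 0, …, 5 (the values permitted for n = 6).
Per ℓ-value: ℓ=3 → 1; ℓ=4 → 2; ℓ=5 → 3.
Orbitals: 1 + 2 + 3 = 6. Each orbital carries two spin states, so 6 × 2 = 12 states.

12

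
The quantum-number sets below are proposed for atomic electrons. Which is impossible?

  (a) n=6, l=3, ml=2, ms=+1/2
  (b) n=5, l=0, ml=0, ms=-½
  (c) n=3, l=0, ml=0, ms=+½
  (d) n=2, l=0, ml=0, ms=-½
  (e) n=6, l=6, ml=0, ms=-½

(e)

(e) has l = 6 ≥ n = 6, violating 0 ≤ l ≤ n−1.
The remaining sets (a), (b), (c), (d) satisfy all four rules.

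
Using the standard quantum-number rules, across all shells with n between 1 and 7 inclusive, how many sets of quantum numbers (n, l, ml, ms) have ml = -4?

12

Go shell by shell, enumerating (l, ml) with ml = -4:
n=5 → 1; n=6 → 2; n=7 → 3.
Orbitals: 1 + 2 + 3 = 6. Including both spin states (ms = ±1/2) gives 2 × 6 = 12 states.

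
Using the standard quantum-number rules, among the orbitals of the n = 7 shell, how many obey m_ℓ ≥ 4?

6

For n = 7, ℓ ranges over 0 … 6.
The (ℓ, m_ℓ) pairs meeting m_ℓ ≥ 4 give: ℓ=4 → 1; ℓ=5 → 2; ℓ=6 → 3.
Total orbitals: 1 + 2 + 3 = 6.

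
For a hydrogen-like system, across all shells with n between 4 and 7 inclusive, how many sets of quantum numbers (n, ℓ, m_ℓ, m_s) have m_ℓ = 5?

For each n in the range, tally the orbitals obeying m_ℓ = 5:
n=6 → 1; n=7 → 2.
Orbitals: 1 + 2 = 3. Including both spin states (m_s = ±1/2) gives 2 × 3 = 6 states.

6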